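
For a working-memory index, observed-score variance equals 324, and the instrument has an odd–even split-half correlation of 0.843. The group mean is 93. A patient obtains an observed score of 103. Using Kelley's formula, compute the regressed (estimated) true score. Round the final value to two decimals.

r_full = 2·0.843 / (1 + 0.843) ≃ 0.9148
Estimated true score = 0.9148·103 + (1 − 0.9148)·93 ≃ 102.1481

102.15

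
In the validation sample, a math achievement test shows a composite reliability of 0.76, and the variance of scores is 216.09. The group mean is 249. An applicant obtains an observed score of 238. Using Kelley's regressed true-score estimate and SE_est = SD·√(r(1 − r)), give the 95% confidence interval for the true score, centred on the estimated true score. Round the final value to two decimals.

σ = 216.09^(1/2) = 14.7000
T̂ = r·X + (1 − r)·M = 0.7600·238 + 0.2400·249 = 180.8800 + 59.7600 ≃ 240.6400
SE_est = 14.7000·√(0.7600·0.2400) ≃ 6.2781
CI = 240.6400 ± 1.96 · 6.2781 → [228.3349, 252.9451]

[228.33, 252.95]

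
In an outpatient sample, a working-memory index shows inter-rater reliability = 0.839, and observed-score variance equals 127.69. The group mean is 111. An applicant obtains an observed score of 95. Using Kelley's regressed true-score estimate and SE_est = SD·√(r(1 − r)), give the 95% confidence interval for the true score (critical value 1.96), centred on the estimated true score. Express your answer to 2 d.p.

[89.44, 105.72]

SD = √127.69 = 11.3000
Estimated true score = 0.8390×95 + (1 − 0.8390)×111 ≈ 97.5760
SE_est = 11.3000·√[r(1 − r)] ≈ 4.1531
95% CI: 97.5760 ± 8.1401 ≈ (89.4359, 105.7161)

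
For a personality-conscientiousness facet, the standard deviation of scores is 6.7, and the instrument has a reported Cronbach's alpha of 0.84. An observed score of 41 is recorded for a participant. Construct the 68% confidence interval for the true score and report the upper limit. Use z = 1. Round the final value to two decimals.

43.68

The standard error of measurement is 6.700*√(1 − 0.840) ≈ 6.700*0.400 ≈ 2.680.
Margin = 1 * 2.680 ≈ 2.680
Upper bound: 41 + 2.680 = 43.680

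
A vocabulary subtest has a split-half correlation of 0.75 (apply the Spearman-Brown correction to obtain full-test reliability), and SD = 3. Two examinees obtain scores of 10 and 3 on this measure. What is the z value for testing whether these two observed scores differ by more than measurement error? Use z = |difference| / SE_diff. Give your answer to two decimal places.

Spearman-Brown: r = 2(0.75) / (1 + 0.75) = 1.500 / 1.750 ≈ 0.857
The standard error of measurement is 3.000·√(1 − 0.857) ≈ 3.000·0.378 ≈ 1.134.
SE_diff = SEM · √2 ≈ 1.134 · 1.414 ≈ 1.604
z = |10 − 3| / 1.604 = 7 / 1.604 ≈ 4.365

4.37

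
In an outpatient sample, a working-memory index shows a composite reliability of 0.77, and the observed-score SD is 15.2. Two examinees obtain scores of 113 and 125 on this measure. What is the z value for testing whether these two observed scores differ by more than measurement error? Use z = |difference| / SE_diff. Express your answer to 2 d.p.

SEM = 15.20000*√(1 − 0.77000) ≈ 7.28966
SE_diff = √2 * SEM ≈ 10.30914
z = |113 − 125| / 10.30914 = 12 / 10.30914 ≈ 1.16402

1.16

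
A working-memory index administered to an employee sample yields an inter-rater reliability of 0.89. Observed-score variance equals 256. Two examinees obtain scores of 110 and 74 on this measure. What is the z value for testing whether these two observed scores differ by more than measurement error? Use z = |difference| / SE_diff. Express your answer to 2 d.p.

SD = √256 ≈ 16.0000
The standard error of measurement is 16.0000×√(1 − 0.8900) ≈ 16.0000×0.3317 ≈ 5.3066.
SE_diff = √2 × SEM ≈ 7.5047
z = 36 / 7.5047 ≈ 4.7970

4.80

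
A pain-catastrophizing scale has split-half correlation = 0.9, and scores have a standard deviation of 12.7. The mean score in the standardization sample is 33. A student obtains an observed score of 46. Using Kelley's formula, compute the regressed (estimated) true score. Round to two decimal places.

45.32

Full-length reliability (Spearman-Brown) = 2(0.9)/(1+0.9) ≈ 0.947
T̂ = r·X + (1 − r)·M = 0.947×46 + 0.053×33 ≈ 43.579 + 1.737 ≈ 45.316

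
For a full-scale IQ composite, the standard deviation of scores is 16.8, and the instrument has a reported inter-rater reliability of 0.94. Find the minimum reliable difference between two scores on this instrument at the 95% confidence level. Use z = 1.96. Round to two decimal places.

SEM = 16.800 * √(1 − 0.940) = 16.800 * √0.060 ≈ 16.800 * 0.245 ≈ 4.115
Standard error of the difference = 4.115·√2 ≈ 5.820
Minimum reliable difference = 1.96 * SE_diff ≈ 1.96 * 5.820 ≈ 11.407

11.41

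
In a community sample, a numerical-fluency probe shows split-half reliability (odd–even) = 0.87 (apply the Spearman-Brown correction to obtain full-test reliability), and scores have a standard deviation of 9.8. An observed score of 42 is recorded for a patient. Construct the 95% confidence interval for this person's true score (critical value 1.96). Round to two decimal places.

[36.94, 47.06]

Spearman-Brown: r = 2(0.87) / (1 + 0.87) = 1.740 / 1.870 ≈ 0.930
SEM = 9.800*√(1 − 0.930) ≈ 2.584
Half-width = 1.96*2.584 ≈ 5.064
CI = 42 ± 5.064 → [36.936, 47.064]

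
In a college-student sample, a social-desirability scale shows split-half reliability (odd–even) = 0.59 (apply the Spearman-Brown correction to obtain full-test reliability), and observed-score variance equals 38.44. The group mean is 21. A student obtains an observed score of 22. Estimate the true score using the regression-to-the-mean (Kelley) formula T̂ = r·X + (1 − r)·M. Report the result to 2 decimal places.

Full-length reliability (Spearman-Brown) = 2(0.59)/(1+0.59) ≈ 0.74214
T̂ = r·X + (1 − r)·M = 0.74214×22 + 0.25786×21 ≈ 16.32704 + 5.41509 ≈ 21.74214

21.74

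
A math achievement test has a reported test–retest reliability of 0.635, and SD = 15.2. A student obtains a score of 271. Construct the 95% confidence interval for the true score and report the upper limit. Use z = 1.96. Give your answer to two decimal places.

289.00

SEM = 15.20000×√(1 − 0.63500) ≈ 9.18311
Half-width = 1.96×9.18311 ≈ 17.99891
Upper limit = 271 + 17.99891 ≈ 288.99891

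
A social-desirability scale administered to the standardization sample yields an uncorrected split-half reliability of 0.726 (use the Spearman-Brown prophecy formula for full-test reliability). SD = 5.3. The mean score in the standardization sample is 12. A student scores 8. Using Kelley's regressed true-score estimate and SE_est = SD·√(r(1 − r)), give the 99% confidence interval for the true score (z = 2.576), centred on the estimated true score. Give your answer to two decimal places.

Spearman-Brown: r = 2(0.726) / (1 + 0.726) = 1.452 / 1.726 ≃ 0.841
T̂ = 0.841(8) + 0.159(12) ≃ 8.635
SE_est = 5.300·√[r(1 − r)] ≃ 1.937
99% CI: 8.635 ± 4.989 ≃ (3.646, 13.624)

[3.65, 13.62]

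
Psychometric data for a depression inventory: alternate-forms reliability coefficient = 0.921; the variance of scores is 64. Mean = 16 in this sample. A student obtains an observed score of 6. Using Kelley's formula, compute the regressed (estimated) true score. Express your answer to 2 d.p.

6.79

Estimated true score = 0.921·6 + (1 − 0.921)·16 ≈ 6.790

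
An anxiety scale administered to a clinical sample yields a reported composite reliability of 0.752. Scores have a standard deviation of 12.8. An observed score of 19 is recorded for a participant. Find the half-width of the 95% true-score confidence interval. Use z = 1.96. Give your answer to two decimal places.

12.49

SEM = 12.80000 · √(1 − 0.75200) = 12.80000 · √0.24800 ≈ 12.80000 · 0.49800 ≈ 6.37435
1.96 · SEM ≈ 12.49372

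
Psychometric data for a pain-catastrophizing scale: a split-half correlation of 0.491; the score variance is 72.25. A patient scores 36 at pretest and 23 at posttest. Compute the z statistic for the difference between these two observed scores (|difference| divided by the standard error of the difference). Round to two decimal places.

SD = √72.25 = 8.5000
Full-length reliability (Spearman-Brown) = 2(0.491)/(1+0.491) ≈ 0.6586
SEM = 8.5000·√(1 − 0.6586) ≈ 4.9664
SE_diff = SEM · √2 ≈ 4.9664 · 1.4142 ≈ 7.0235
z = 13 / 7.0235 ≈ 1.8509

1.85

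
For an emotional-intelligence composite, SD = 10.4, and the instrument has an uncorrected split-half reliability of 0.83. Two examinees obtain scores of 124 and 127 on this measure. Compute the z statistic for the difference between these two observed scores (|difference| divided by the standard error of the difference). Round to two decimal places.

r_full = 2·0.83 / (1 + 0.83) ≈ 0.9071
SEM = 10.4000·√(1 − 0.9071) ≈ 3.1698
SE_diff = √2 · SEM ≈ 4.4828
z = 3 / 4.4828 ≈ 0.6692

0.67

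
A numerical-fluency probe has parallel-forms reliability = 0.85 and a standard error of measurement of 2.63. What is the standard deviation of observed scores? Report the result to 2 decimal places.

σ = SEM·(1 − r)^(−1/2) ≈ 2.63*2.582 ≈ 6.791

6.79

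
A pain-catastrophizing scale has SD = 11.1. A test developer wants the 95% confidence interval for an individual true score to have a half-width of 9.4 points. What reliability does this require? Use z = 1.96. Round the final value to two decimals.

Required SEM = 9.4 / 1.96 ≃ 4.7959
Required reliability = 1 − (SEM/SD)² = 1 − 0.1867 ≃ 0.8133

0.81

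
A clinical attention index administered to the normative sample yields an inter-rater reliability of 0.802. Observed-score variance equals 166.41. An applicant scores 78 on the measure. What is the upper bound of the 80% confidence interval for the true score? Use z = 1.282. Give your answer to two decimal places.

85.36

SD = √166.41 ≈ 12.9000
The standard error of measurement is 12.9000·√(1 − 0.8020) ≈ 12.9000·0.4450 ≈ 5.7401.
1.282 · SEM ≈ 7.3589
Upper limit = 78 + 7.3589 ≈ 85.3589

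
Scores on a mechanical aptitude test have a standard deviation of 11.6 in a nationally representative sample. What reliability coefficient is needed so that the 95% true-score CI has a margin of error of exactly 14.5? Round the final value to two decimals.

0.59

Required SEM = 14.5 / 1.96 ≈ 7.398
r = 1 − (SEM / SD)² = 1 − (7.398 / 11.6)² ≈ 1 − 0.407 ≈ 0.593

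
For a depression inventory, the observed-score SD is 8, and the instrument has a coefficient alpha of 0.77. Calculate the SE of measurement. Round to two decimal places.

3.84

SEM = 8.000 × √(1 − 0.770) = 8.000 × √0.230 ≃ 8.000 × 0.480 ≃ 3.837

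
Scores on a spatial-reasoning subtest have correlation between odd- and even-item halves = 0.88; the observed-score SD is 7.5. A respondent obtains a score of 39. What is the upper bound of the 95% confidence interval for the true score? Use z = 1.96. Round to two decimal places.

42.71

Full-length reliability (Spearman-Brown) = 2(0.88)/(1+0.88) ≈ 0.9362
The standard error of measurement is 7.5000·√(1 − 0.9362) ≈ 7.5000·0.2526 ≈ 1.8948.
Margin = 1.96 · 1.8948 ≈ 3.7139
Upper bound: 39 + 3.7139 = 42.7139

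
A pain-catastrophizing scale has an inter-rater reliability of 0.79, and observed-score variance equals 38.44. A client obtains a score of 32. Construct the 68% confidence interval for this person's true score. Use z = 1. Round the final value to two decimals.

SD = √38.44 ≈ 6.20000
SEM = 6.20000*√(1 − 0.79000) ≈ 2.84120
Margin = 1 * 2.84120 ≈ 2.84120
68% CI: 32 ± 2.84120 = [29.15880, 34.84120]

[29.16, 34.84]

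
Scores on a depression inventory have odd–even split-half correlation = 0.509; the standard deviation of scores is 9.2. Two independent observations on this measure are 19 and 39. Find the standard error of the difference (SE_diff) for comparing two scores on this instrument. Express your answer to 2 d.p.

7.42

Full-length reliability (Spearman-Brown) = 2(0.509)/(1+0.509) ≈ 0.675
SEM = 9.200 · √(1 − 0.675) = 9.200 · √0.325 ≈ 9.200 · 0.570 ≈ 5.248
Standard error of the difference = 5.248·√2 ≈ 7.422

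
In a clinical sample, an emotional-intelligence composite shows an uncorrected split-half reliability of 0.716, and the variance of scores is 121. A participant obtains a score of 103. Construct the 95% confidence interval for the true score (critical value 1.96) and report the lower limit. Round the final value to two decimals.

SD = √121 = 11.000
Spearman-Brown: r = 2(0.716) / (1 + 0.716) = 1.432 / 1.716 ≈ 0.834
SEM = 11.000 · √(1 − 0.834) = 11.000 · √0.166 ≈ 11.000 · 0.407 ≈ 4.475
1.96 · SEM ≈ 8.771
Lower limit = 103 − 8.771 ≈ 94.229

94.23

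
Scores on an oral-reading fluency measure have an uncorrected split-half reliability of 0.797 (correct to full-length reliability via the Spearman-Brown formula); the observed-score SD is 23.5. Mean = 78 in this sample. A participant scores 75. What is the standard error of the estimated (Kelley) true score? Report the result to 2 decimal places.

r_full = 2·0.797 / (1 + 0.797) ≈ 0.887
SE_est = SD * √(r(1 − r)) = 23.500 * √0.100 ≈ 23.500 * 0.317 ≈ 7.439

7.44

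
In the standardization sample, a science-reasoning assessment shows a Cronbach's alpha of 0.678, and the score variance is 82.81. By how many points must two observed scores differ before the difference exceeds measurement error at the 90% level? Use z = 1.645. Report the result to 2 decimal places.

12.01

SD = √82.81 = 9.1000
SEM = 9.1000 · √(1 − 0.6780) = 9.1000 · √0.3220 ≃ 9.1000 · 0.5675 ≃ 5.1638
SE_diff = SEM · √2 ≃ 5.1638 · 1.4142 ≃ 7.3027
Minimum reliable difference = 1.645 · SE_diff ≃ 1.645 · 7.3027 ≃ 12.0130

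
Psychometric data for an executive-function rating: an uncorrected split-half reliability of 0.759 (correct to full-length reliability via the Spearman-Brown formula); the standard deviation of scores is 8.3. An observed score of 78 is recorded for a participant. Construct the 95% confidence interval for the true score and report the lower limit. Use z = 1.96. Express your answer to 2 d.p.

71.98

Spearman-Brown: r = 2(0.759) / (1 + 0.759) = 1.518 / 1.759 ≈ 0.863
The standard error of measurement is 8.300*√(1 − 0.863) ≈ 8.300*0.370 ≈ 3.072.
Half-width = 1.96*3.072 ≈ 6.022
Lower bound: 78 − 6.022 = 71.978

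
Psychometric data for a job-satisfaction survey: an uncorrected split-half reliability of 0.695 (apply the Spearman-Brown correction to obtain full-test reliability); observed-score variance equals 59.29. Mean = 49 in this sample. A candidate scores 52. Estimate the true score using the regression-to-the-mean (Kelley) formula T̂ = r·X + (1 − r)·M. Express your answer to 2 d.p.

51.46

Full-length reliability (Spearman-Brown) = 2(0.695)/(1+0.695) ≈ 0.820
T̂ = r·X + (1 − r)·M = 0.820·52 + 0.180·49 ≈ 42.643 + 8.817 ≈ 51.460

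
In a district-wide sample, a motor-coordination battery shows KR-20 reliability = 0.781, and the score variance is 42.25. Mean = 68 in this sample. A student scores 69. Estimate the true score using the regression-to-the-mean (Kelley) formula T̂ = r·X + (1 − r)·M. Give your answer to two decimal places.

T̂ = r·X + (1 − r)·M = 0.7810·69 + 0.2190·68 = 53.8890 + 14.8920 ≃ 68.7810

68.78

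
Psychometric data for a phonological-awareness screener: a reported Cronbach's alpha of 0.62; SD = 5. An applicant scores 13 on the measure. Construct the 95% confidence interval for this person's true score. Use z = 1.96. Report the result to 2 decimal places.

[6.96, 19.04]

The standard error of measurement is 5.0000·√(1 − 0.6200) ≈ 5.0000·0.6164 ≈ 3.0822.
Half-width = 1.96·3.0822 ≈ 6.0411
CI = 13 ± 6.0411 → [6.9589, 19.0411]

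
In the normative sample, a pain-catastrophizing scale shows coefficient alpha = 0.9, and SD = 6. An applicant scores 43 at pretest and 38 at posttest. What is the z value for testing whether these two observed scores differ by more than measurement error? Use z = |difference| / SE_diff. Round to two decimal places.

The standard error of measurement is 6.000*√(1 − 0.900) ≃ 6.000*0.316 ≃ 1.897.
SE_diff = √2 * SEM ≃ 2.683
z = 5 / 2.683 ≃ 1.863

1.86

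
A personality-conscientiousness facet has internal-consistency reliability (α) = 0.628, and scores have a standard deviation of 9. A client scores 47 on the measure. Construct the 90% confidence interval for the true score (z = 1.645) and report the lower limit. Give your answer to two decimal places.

SEM = 9.000*√(1 − 0.628) ≈ 5.489
Margin = 1.645 * 5.489 ≈ 9.030
Lower limit = 47 − 9.030 ≈ 37.970

37.97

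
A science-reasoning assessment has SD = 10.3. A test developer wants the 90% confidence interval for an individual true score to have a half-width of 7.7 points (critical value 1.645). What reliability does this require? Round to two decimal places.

Required SEM = 7.7 / 1.645 ≈ 4.6809
Required reliability = 1 − (SEM/SD)² = 1 − 0.2065 ≈ 0.7935

0.79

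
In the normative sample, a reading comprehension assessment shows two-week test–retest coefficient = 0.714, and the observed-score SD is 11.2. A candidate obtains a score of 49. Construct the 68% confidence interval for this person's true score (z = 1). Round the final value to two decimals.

SEM = 11.2000 × √(1 − 0.7140) = 11.2000 × √0.2860 ≈ 11.2000 × 0.5348 ≈ 5.9896
1 × SEM ≈ 5.9896
Interval: (43.0104, 54.9896)

[43.01, 54.99]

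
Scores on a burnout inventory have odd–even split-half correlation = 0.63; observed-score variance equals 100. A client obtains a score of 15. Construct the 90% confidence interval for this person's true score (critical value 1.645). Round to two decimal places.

SD = √100 ≈ 10.000
r_full = 2·0.63 / (1 + 0.63) ≈ 0.773
The standard error of measurement is 10.000*√(1 − 0.773) ≈ 10.000*0.476 ≈ 4.764.
Margin = 1.645 * 4.764 ≈ 7.837
CI = 15 ± 7.837 → [7.163, 22.837]

[7.16, 22.84]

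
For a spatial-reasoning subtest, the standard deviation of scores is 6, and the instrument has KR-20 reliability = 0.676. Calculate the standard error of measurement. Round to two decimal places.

The standard error of measurement is 6.000×√(1 − 0.676) ≈ 6.000×0.569 ≈ 3.415.

3.42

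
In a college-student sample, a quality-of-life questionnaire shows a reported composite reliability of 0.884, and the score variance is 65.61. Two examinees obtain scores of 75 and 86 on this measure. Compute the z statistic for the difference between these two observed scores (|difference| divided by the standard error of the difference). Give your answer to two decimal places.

SD = √65.61 ≃ 8.1000
SEM = 8.1000 · √(1 − 0.8840) = 8.1000 · √0.1160 ≃ 8.1000 · 0.3406 ≃ 2.7588
SE_diff = √2 · SEM ≃ 3.9015
z = 11 / 3.9015 ≃ 2.8194

2.82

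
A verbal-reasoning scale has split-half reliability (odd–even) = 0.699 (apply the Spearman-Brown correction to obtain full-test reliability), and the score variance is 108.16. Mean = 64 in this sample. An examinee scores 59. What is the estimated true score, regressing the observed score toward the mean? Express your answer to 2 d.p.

59.89

Full-length reliability (Spearman-Brown) = 2(0.699)/(1+0.699) ≃ 0.8228
T̂ = 0.8228(59) + 0.1772(64) ≃ 59.8858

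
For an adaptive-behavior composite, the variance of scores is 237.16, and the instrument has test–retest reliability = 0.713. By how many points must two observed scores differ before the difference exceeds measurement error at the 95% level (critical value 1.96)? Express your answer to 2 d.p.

SD = √237.16 ≈ 15.400
SEM = 15.400 · √(1 − 0.713) = 15.400 · √0.287 ≈ 15.400 · 0.536 ≈ 8.250
SE_diff = √2 · SEM ≈ 11.667
Smallest detectable difference = 1.96·11.667 ≈ 22.868

22.87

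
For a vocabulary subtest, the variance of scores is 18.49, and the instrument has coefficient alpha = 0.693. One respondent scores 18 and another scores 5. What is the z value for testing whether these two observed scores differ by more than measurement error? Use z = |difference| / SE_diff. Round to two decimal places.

3.86

SD = √18.49 = 4.30000
SEM = 4.30000 * √(1 − 0.69300) = 4.30000 * √0.30700 ≈ 4.30000 * 0.55408 ≈ 2.38253
SE_diff = SEM * √2 ≈ 2.38253 * 1.41421 ≈ 3.36940
z = 13 / 3.36940 ≈ 3.85825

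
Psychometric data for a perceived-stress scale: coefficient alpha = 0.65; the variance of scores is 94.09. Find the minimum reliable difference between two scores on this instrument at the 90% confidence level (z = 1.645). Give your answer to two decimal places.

SD = √94.09 = 9.7000
SEM = 9.7000 × √(1 − 0.6500) = 9.7000 × √0.3500 ≈ 9.7000 × 0.5916 ≈ 5.7386
SE_diff = SEM × √2 ≈ 5.7386 × 1.4142 ≈ 8.1156
Minimum reliable difference = 1.645 × SE_diff ≈ 1.645 × 8.1156 ≈ 13.3502

13.35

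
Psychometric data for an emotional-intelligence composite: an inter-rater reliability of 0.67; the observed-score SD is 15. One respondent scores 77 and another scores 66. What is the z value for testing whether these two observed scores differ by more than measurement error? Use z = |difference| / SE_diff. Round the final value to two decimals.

SEM = 15.000 · √(1 − 0.670) = 15.000 · √0.330 ≈ 15.000 · 0.574 ≈ 8.617
Standard error of the difference = 8.617·√2 ≈ 12.186
z = |77 − 66| / 12.186 = 11 / 12.186 ≈ 0.903

0.90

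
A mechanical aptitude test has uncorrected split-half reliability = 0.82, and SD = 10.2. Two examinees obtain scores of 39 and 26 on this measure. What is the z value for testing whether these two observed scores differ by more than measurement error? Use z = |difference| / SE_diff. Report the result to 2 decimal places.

2.87

Full-length reliability (Spearman-Brown) = 2(0.82)/(1+0.82) ≈ 0.9011
SEM = 10.2000 × √(1 − 0.9011) = 10.2000 × √0.0989 ≈ 10.2000 × 0.3145 ≈ 3.2078
Standard error of the difference = 3.2078·√2 ≈ 4.5364
z = 13 / 4.5364 ≈ 2.8657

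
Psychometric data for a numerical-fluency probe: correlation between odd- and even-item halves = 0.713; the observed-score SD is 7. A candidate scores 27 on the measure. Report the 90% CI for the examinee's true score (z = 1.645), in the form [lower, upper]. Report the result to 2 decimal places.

r_full = 2·0.713 / (1 + 0.713) ≃ 0.832
SEM = 7.000·√(1 − 0.832) ≃ 2.865
Margin = 1.645 · 2.865 ≃ 4.713
90% CI: 27 ± 4.713 = [22.287, 31.713]

[22.29, 31.71]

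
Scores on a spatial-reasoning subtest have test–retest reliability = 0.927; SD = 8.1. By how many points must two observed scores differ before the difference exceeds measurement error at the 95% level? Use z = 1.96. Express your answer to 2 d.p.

6.07

SEM = 8.1000 · √(1 − 0.9270) = 8.1000 · √0.0730 ≈ 8.1000 · 0.2702 ≈ 2.1885
SE_diff = SEM · √2 ≈ 2.1885 · 1.4142 ≈ 3.0950
Minimum reliable difference = 1.96 · SE_diff ≈ 1.96 · 3.0950 ≈ 6.0662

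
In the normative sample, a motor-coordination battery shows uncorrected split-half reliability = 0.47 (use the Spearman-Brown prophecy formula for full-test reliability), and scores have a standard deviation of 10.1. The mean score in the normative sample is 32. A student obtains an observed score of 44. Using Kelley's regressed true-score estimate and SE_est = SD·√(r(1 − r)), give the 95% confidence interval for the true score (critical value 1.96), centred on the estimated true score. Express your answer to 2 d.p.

[30.17, 49.18]

Full-length reliability (Spearman-Brown) = 2(0.47)/(1+0.47) ≈ 0.639
T̂ = r·X + (1 − r)·M = 0.639·44 + 0.361·32 ≈ 28.136 + 11.537 ≈ 39.673
SE_est = SD · √(r(1 − r)) = 10.100 · √0.231 ≈ 10.100 · 0.480 ≈ 4.850
95% CI: 39.673 ± 9.505 ≈ (30.168, 49.179)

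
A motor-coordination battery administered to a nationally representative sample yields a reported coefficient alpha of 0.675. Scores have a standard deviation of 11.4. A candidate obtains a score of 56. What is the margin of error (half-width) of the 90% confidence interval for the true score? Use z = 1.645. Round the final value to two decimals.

10.69

The standard error of measurement is 11.400·√(1 − 0.675) ≃ 11.400·0.570 ≃ 6.499.
Half-width = 1.645·6.499 ≃ 10.691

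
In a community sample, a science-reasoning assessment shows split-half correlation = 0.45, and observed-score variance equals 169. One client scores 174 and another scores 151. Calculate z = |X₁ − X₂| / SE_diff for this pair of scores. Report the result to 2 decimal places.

SD = √169 = 13.00000
Spearman-Brown: r = 2(0.45) / (1 + 0.45) = 0.90000 / 1.45000 ≈ 0.62069
SEM = 13.00000·√(1 − 0.62069) ≈ 8.00646
SE_diff = √2 · SEM ≈ 11.32285
z = |174 − 151| / 11.32285 = 23 / 11.32285 ≈ 2.03129

2.03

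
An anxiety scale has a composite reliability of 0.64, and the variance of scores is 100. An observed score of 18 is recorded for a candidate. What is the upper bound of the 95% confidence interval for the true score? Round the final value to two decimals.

SD = √100 ≈ 10.000
SEM = 10.000 * √(1 − 0.640) = 10.000 * √0.360 ≈ 10.000 * 0.600 ≈ 6.000
1.96 * SEM ≈ 11.760
Upper limit = 18 + 11.760 ≈ 29.760

29.76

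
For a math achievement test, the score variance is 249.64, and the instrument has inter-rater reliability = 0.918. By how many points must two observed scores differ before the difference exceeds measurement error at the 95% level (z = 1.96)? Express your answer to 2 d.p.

12.54

σ = 249.64^(1/2) = 15.800
SEM = 15.800·√(1 − 0.918) ≈ 4.524
SE_diff = √2 · SEM ≈ 6.399
Minimum reliable difference = 1.96 · SE_diff ≈ 1.96 · 6.399 ≈ 12.541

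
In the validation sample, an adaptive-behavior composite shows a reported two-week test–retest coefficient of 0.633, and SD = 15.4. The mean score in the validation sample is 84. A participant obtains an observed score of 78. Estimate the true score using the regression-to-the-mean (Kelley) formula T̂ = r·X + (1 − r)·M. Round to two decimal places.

Estimated true score = 0.6330·78 + (1 − 0.6330)·84 ≈ 80.2020

80.20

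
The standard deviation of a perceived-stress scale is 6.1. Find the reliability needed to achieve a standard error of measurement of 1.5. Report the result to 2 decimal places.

r = 1 − (SEM / SD)² = 1 − (1.500 / 6.1)² ≈ 1 − 0.060 ≈ 0.940

0.94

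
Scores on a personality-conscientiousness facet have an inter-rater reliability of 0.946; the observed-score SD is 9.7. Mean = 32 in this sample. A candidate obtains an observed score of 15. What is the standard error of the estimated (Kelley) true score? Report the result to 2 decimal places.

SE_est = SD · √(r(1 − r)) = 9.7000 · √0.0511 ≃ 9.7000 · 0.2260 ≃ 2.1924

2.19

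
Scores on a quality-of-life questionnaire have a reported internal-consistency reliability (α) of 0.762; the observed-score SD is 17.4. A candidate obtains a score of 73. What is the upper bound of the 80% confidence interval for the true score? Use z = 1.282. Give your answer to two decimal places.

The standard error of measurement is 17.400×√(1 − 0.762) ≈ 17.400×0.488 ≈ 8.489.
Margin = 1.282 × 8.489 ≈ 10.882
Upper bound: 73 + 10.882 = 83.882

83.88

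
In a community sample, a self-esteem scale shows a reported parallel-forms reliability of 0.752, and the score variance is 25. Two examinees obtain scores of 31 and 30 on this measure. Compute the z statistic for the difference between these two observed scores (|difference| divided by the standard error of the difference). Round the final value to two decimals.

0.28

σ = 25^(1/2) = 5.000
SEM = 5.000 * √(1 − 0.752) = 5.000 * √0.248 ≈ 5.000 * 0.498 ≈ 2.490
SE_diff = √2 * SEM ≈ 3.521
z = 1 / 3.521 ≈ 0.284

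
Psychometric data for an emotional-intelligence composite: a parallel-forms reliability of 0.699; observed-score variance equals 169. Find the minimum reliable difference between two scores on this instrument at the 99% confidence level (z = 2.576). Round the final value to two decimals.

σ = 169^(1/2) = 13.00000
SEM = 13.00000 · √(1 − 0.69900) = 13.00000 · √0.30100 ≈ 13.00000 · 0.54863 ≈ 7.13225
SE_diff = SEM · √2 ≈ 7.13225 · 1.41421 ≈ 10.08653
Smallest detectable difference = 2.576·10.08653 ≈ 25.98289

25.98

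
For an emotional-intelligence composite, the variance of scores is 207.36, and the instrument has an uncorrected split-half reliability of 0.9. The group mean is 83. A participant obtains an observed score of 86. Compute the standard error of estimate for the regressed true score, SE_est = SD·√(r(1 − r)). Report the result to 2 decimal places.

3.22

SD = √207.36 = 14.4000
r_full = 2·0.9 / (1 + 0.9) ≈ 0.9474
SE_est = SD * √(r(1 − r)) = 14.4000 * √0.0499 ≈ 14.4000 * 0.2233 ≈ 3.2155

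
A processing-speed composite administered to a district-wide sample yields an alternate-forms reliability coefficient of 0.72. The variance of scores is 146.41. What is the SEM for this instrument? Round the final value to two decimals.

SD = √146.41 ≈ 12.1000
SEM = 12.1000 · √(1 − 0.7200) = 12.1000 · √0.2800 ≈ 12.1000 · 0.5292 ≈ 6.4027

6.40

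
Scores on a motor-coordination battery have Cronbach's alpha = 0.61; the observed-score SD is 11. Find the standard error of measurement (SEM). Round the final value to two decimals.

6.87

The standard error of measurement is 11.000*√(1 − 0.610) ≃ 11.000*0.624 ≃ 6.869.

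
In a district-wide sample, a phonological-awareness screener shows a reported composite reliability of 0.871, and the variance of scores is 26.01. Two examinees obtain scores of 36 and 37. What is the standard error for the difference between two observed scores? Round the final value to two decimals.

2.59

σ = 26.01^(1/2) = 5.1000
SEM = 5.1000 * √(1 − 0.8710) = 5.1000 * √0.1290 ≈ 5.1000 * 0.3592 ≈ 1.8317
Standard error of the difference = 1.8317·√2 ≈ 2.5905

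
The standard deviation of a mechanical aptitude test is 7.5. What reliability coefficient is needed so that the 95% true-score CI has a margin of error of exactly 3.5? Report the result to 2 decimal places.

0.94

SEM needed = half-width / z = 3.5/1.96 ≃ 1.786
Required reliability = 1 − (SEM/SD)² = 1 − 0.057 ≃ 0.943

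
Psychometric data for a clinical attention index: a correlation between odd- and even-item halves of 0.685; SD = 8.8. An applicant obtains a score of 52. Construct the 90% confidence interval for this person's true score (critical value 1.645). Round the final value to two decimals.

r_full = 2·0.685 / (1 + 0.685) ≈ 0.813
SEM = 8.800 × √(1 − 0.813) = 8.800 × √0.187 ≈ 8.800 × 0.432 ≈ 3.805
Margin = 1.645 × 3.805 ≈ 6.259
90% CI: 52 ± 6.259 = [45.741, 58.259]

[45.74, 58.26]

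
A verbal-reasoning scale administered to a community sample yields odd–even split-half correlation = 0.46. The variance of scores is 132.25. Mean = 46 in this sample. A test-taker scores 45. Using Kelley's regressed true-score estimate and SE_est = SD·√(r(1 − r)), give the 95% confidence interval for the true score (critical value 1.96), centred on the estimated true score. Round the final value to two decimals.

[34.49, 56.25]

σ = 132.25^(1/2) = 11.5000
r_full = 2·0.46 / (1 + 0.46) ≈ 0.6301
T̂ = 0.6301(45) + 0.3699(46) ≈ 45.3699
SE_est = SD * √(r(1 − r)) = 11.5000 * √0.2331 ≈ 11.5000 * 0.4828 ≈ 5.5518
95% CI: 45.3699 ± 10.8816 ≈ (34.4883, 56.2514)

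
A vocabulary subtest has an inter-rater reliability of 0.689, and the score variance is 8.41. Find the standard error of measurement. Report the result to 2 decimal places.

SD = √8.41 = 2.9000
SEM = 2.9000 * √(1 − 0.6890) = 2.9000 * √0.3110 ≈ 2.9000 * 0.5577 ≈ 1.6173

1.62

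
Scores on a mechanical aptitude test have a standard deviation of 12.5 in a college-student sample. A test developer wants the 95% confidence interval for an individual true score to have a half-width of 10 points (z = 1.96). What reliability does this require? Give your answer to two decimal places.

SEM needed = half-width / z = 10/1.96 ≈ 5.102
r = 1 − (SEM / SD)² = 1 − (5.102 / 12.5)² ≈ 1 − 0.167 ≈ 0.833

0.83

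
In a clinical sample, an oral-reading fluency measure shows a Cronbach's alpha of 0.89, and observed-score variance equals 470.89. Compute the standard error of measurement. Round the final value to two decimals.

7.20

SD = √470.89 = 21.70000
SEM = 21.70000 · √(1 − 0.89000) = 21.70000 · √0.11000 ≈ 21.70000 · 0.33166 ≈ 7.19708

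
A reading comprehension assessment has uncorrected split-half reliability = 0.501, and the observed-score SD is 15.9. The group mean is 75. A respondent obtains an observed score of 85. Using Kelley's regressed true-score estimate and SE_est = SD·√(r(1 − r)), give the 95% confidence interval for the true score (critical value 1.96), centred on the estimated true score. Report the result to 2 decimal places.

Spearman-Brown: r = 2(0.501) / (1 + 0.501) = 1.0020 / 1.5010 ≈ 0.6676
T̂ = 0.6676(85) + 0.3324(75) ≈ 81.6755
SE_est = SD * √(r(1 − r)) = 15.9000 * √0.2219 ≈ 15.9000 * 0.4711 ≈ 7.4903
95% CI: 81.6755 ± 14.6810 ≈ (66.9945, 96.3566)

[66.99, 96.36]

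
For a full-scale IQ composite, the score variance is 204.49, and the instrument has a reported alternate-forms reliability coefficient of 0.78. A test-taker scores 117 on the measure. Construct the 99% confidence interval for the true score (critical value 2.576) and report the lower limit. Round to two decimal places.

σ = 204.49^(1/2) = 14.3000
The standard error of measurement is 14.3000·√(1 − 0.7800) ≃ 14.3000·0.4690 ≃ 6.7073.
2.576 · SEM ≃ 17.2780
Lower limit = 117 − 17.2780 ≃ 99.7220

99.72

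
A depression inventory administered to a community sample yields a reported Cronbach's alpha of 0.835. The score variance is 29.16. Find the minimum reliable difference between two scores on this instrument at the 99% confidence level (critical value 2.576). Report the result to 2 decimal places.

7.99

σ = 29.16^(1/2) = 5.4000
SEM = 5.4000×√(1 − 0.8350) ≈ 2.1935
SE_diff = SEM × √2 ≈ 2.1935 × 1.4142 ≈ 3.1021
Smallest detectable difference = 2.576×3.1021 ≈ 7.9909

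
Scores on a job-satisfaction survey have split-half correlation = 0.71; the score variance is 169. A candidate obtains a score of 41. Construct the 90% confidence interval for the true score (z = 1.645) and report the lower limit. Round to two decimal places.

32.19

SD = √169 ≈ 13.00000
Full-length reliability (Spearman-Brown) = 2(0.71)/(1+0.71) ≈ 0.83041
SEM = 13.00000 * √(1 − 0.83041) = 13.00000 * √0.16959 ≈ 13.00000 * 0.41181 ≈ 5.35358
Half-width = 1.645*5.35358 ≈ 8.80664
Lower limit = 41 − 8.80664 ≈ 32.19336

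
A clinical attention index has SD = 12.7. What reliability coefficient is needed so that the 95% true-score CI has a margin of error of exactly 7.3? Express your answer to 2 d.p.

0.91

SEM needed = half-width / z = 7.3/1.96 ≈ 3.72449
r = 1 − (SEM / SD)² = 1 − (3.72449 / 12.7)² ≈ 1 − 0.08601 ≈ 0.91399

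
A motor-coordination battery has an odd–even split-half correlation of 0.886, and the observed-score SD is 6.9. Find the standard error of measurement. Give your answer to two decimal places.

1.70

Full-length reliability (Spearman-Brown) = 2(0.886)/(1+0.886) ≈ 0.9396
SEM = 6.9000×√(1 − 0.9396) ≈ 1.6964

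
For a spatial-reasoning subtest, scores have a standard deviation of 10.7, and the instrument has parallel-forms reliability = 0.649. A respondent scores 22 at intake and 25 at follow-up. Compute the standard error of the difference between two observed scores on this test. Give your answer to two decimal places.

SEM = 10.7000 × √(1 − 0.6490) = 10.7000 × √0.3510 ≈ 10.7000 × 0.5925 ≈ 6.3392
SE_diff = √2 × SEM ≈ 8.9650

8.97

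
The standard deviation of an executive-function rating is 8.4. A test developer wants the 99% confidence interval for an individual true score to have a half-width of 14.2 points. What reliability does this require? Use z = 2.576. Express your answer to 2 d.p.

Required SEM = 14.2 / 2.576 ≈ 5.5124
r = 1 − (SEM / SD)² = 1 − (5.5124 / 8.4)² ≈ 1 − 0.4307 ≈ 0.5693

0.57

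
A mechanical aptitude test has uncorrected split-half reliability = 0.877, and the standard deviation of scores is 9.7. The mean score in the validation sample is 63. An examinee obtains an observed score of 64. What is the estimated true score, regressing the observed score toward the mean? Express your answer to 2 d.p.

Full-length reliability (Spearman-Brown) = 2(0.877)/(1+0.877) ≃ 0.934
T̂ = r·X + (1 − r)·M = 0.934·64 + 0.066·63 ≃ 59.806 + 4.128 ≃ 63.934

63.93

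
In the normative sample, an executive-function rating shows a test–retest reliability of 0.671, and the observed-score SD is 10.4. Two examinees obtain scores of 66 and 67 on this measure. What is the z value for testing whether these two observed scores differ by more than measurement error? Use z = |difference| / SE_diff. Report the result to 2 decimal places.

0.12

SEM = 10.400*√(1 − 0.671) ≈ 5.965
Standard error of the difference = 5.965·√2 ≈ 8.436
z = |66 − 67| / 8.436 = 1 / 8.436 ≈ 0.119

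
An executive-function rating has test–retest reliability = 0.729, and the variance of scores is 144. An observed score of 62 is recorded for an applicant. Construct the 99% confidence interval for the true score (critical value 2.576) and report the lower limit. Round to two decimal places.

σ = 144^(1/2) = 12.0000
SEM = 12.0000*√(1 − 0.7290) ≈ 6.2469
2.576 * SEM ≈ 16.0921
Lower limit = 62 − 16.0921 ≈ 45.9079

45.91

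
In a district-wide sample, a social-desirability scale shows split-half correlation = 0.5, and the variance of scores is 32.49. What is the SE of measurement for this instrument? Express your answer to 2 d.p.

SD = √32.49 = 5.700
Spearman-Brown: r = 2(0.5) / (1 + 0.5) = 1.000 / 1.500 ≈ 0.667
SEM = 5.700×√(1 − 0.667) ≈ 3.291

3.29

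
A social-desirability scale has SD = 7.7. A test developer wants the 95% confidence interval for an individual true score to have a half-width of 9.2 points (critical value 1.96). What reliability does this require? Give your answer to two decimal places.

SEM needed = half-width / z = 9.2/1.96 ≈ 4.694
r = 1 − (SEM / SD)² = 1 − (4.694 / 7.7)² ≈ 1 − 0.372 ≈ 0.628

0.63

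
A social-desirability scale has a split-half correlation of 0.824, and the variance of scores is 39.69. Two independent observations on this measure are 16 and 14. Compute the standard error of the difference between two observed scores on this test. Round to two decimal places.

2.77

SD = √39.69 = 6.300
Spearman-Brown: r = 2(0.824) / (1 + 0.824) = 1.648 / 1.824 ≈ 0.904
SEM = 6.300 * √(1 − 0.904) = 6.300 * √0.096 ≈ 6.300 * 0.311 ≈ 1.957
SE_diff = SEM * √2 ≈ 1.957 * 1.414 ≈ 2.768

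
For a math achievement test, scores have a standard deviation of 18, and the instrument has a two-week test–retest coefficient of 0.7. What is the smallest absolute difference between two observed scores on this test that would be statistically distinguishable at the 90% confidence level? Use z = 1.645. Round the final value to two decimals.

SEM = 18.0000 × √(1 − 0.7000) = 18.0000 × √0.3000 ≃ 18.0000 × 0.5477 ≃ 9.8590
SE_diff = √2 × SEM ≃ 13.9427
Smallest detectable difference = 1.645×13.9427 ≃ 22.9358

22.94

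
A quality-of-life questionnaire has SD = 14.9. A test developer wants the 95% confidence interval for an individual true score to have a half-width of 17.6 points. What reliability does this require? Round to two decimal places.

Required SEM = 17.6 / 1.96 ≃ 8.9796
Required reliability = 1 − (SEM/SD)² = 1 − 0.3632 ≃ 0.6368

0.64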